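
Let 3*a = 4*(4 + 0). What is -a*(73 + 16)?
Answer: -1424/3 ≈ -474.67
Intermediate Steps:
a = 16/3 (a = (4*(4 + 0))/3 = (4*4)/3 = (⅓)*16 = 16/3 ≈ 5.3333)
-a*(73 + 16) = -16*(73 + 16)/3 = -16*89/3 = -1*1424/3 = -1424/3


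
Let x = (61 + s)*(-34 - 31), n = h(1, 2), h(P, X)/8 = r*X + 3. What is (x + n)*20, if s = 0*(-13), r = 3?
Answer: -77860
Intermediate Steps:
s = 0
h(P, X) = 24 + 24*X (h(P, X) = 8*(3*X + 3) = 8*(3 + 3*X) = 24 + 24*X)
n = 72 (n = 24 + 24*2 = 24 + 48 = 72)
x = -3965 (x = (61 + 0)*(-34 - 31) = 61*(-65) = -3965)
(x + n)*20 = (-3965 + 72)*20 = -3893*20 = -77860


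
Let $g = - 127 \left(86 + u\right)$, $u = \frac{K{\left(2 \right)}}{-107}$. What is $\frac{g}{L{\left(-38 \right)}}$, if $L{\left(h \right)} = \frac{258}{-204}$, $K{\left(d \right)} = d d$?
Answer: $\frac{39716964}{4601} \approx 8632.3$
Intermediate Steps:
$K{\left(d \right)} = d^{2}$
$L{\left(h \right)} = - \frac{43}{34}$ ($L{\left(h \right)} = 258 \left(- \frac{1}{204}\right) = - \frac{43}{34}$)
$u = - \frac{4}{107}$ ($u = \frac{2^{2}}{-107} = 4 \left(- \frac{1}{107}\right) = - \frac{4}{107} \approx -0.037383$)
$g = - \frac{1168146}{107}$ ($g = - 127 \left(86 - \frac{4}{107}\right) = \left(-127\right) \frac{9198}{107} = - \frac{1168146}{107} \approx -10917.0$)
$\frac{g}{L{\left(-38 \right)}} = - \frac{1168146}{107 \left(- \frac{43}{34}\right)} = \left(- \frac{1168146}{107}\right) \left(- \frac{34}{43}\right) = \frac{39716964}{4601}$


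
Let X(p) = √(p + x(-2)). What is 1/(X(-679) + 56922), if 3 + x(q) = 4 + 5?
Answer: 56922/3240114757 - I*√673/3240114757 ≈ 1.7568e-5 - 8.0066e-9*I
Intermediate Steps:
x(q) = 6 (x(q) = -3 + (4 + 5) = -3 + 9 = 6)
X(p) = √(6 + p) (X(p) = √(p + 6) = √(6 + p))
1/(X(-679) + 56922) = 1/(√(6 - 679) + 56922) = 1/(√(-673) + 56922) = 1/(I*√673 + 56922) = 1/(56922 + I*√673)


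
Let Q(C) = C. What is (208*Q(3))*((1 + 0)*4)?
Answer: 2496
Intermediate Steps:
(208*Q(3))*((1 + 0)*4) = (208*3)*((1 + 0)*4) = 624*(1*4) = 624*4 = 2496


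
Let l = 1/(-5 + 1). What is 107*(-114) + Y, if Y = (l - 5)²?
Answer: -194727/16 ≈ -12170.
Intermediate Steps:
l = -¼ (l = 1/(-4) = -¼ ≈ -0.25000)
Y = 441/16 (Y = (-¼ - 5)² = (-21/4)² = 441/16 ≈ 27.563)
107*(-114) + Y = 107*(-114) + 441/16 = -12198 + 441/16 = -194727/16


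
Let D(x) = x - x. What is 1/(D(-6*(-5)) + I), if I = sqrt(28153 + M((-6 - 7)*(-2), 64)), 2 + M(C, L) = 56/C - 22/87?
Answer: sqrt(36012092961)/31840931 ≈ 0.0059599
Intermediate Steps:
D(x) = 0
M(C, L) = -196/87 + 56/C (M(C, L) = -2 + (56/C - 22/87) = -2 + (-22/87 + 56/C) = -196/87 + 56/C)
I = sqrt(36012092961)/1131 (I = sqrt(28153 + (-196/87 + 56/(((-6 - 7)*(-2))))) = sqrt(28153 + (-196/87 + 56/((-13*(-2))))) = sqrt(28153 + (-196/87 + 56/26)) = sqrt(28153 + (-196/87 + 56*(1/26))) = sqrt(28153 + (-196/87 + 28/13)) = sqrt(28153 - 112/1131) = sqrt(31840931/1131) = sqrt(36012092961)/1131 ≈ 167.79)
1/(D(-6*(-5)) + I) = 1/(0 + sqrt(36012092961)/1131) = 1/(sqrt(36012092961)/1131) = sqrt(36012092961)/31840931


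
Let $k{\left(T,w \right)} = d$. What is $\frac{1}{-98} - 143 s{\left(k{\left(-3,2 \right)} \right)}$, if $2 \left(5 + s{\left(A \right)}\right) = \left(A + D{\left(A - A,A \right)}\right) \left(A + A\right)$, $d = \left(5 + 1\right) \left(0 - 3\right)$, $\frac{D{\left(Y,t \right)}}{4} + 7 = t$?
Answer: $- \frac{29695667}{98} \approx -3.0302 \cdot 10^{5}$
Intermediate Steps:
$D{\left(Y,t \right)} = -28 + 4 t$
$d = -18$ ($d = 6 \left(-3\right) = -18$)
$k{\left(T,w \right)} = -18$
$s{\left(A \right)} = -5 + A \left(-28 + 5 A\right)$ ($s{\left(A \right)} = -5 + \frac{\left(A + \left(-28 + 4 A\right)\right) \left(A + A\right)}{2} = -5 + \frac{\left(-28 + 5 A\right) 2 A}{2} = -5 + \frac{2 A \left(-28 + 5 A\right)}{2} = -5 + A \left(-28 + 5 A\right)$)
$\frac{1}{-98} - 143 s{\left(k{\left(-3,2 \right)} \right)} = \frac{1}{-98} - 143 \left(-5 - -504 + 5 \left(-18\right)^{2}\right) = - \frac{1}{98} - 143 \left(-5 + 504 + 5 \cdot 324\right) = - \frac{1}{98} - 143 \left(-5 + 504 + 1620\right) = - \frac{1}{98} - 303017 = - \frac{29695667}{98}$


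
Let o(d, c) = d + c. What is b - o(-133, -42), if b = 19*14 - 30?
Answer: 411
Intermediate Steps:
o(d, c) = c + d
b = 236 (b = 266 - 30 = 236)
b - o(-133, -42) = 236 - (-42 - 133) = 236 - 1*(-175) = 236 + 175 = 411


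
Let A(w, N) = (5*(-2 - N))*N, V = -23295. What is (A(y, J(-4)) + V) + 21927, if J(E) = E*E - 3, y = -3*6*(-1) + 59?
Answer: -2343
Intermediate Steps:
y = 77 (y = -18*(-1) + 59 = 18 + 59 = 77)
J(E) = -3 + E² (J(E) = E² - 3 = -3 + E²)
A(w, N) = N*(-10 - 5*N) (A(w, N) = (-10 - 5*N)*N = N*(-10 - 5*N))
(A(y, J(-4)) + V) + 21927 = (-5*(-3 + (-4)²)*(2 + (-3 + (-4)²)) - 23295) + 21927 = (-5*(-3 + 16)*(2 + (-3 + 16)) - 23295) + 21927 = (-5*13*(2 + 13) - 23295) + 21927 = (-5*13*15 - 23295) + 21927 = (-975 - 23295) + 21927 = -24270 + 21927 = -2343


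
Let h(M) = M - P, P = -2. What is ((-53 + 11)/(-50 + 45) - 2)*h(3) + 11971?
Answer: 12003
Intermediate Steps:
h(M) = 2 + M (h(M) = M - 1*(-2) = M + 2 = 2 + M)
((-53 + 11)/(-50 + 45) - 2)*h(3) + 11971 = ((-53 + 11)/(-50 + 45) - 2)*(2 + 3) + 11971 = (-42/(-5) - 2)*5 + 11971 = (-42*(-1/5) - 2)*5 + 11971 = (42/5 - 2)*5 + 11971 = (32/5)*5 + 11971 = 32 + 11971 = 12003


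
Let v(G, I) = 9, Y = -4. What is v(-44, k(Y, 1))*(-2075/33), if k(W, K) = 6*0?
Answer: -6225/11 ≈ -565.91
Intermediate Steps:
k(W, K) = 0
v(-44, k(Y, 1))*(-2075/33) = 9*(-2075/33) = -6225/11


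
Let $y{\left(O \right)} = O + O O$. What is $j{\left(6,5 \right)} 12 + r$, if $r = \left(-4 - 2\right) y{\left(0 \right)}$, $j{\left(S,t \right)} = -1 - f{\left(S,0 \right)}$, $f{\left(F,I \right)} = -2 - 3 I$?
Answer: $12$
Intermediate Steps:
$y{\left(O \right)} = O + O^{2}$
$j{\left(S,t \right)} = 1$ ($j{\left(S,t \right)} = -1 - \left(-2 - 0\right) = -1 - \left(-2 + 0\right) = -1 - -2 = -1 + 2 = 1$)
$r = 0$ ($r = \left(-4 - 2\right) 0 \left(1 + 0\right) = - 6 \cdot 0 \cdot 1 = \left(-6\right) 0 = 0$)
$j{\left(6,5 \right)} 12 + r = 1 \cdot 12 + 0 = 12 + 0 = 12$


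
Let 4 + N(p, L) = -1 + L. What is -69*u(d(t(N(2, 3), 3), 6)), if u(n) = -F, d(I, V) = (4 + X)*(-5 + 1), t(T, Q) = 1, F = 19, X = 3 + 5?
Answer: 1311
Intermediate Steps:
X = 8
N(p, L) = -5 + L (N(p, L) = -4 + (-1 + L) = -5 + L)
d(I, V) = -48 (d(I, V) = (4 + 8)*(-5 + 1) = 12*(-4) = -48)
u(n) = -19 (u(n) = -1*19 = -19)
-69*u(d(t(N(2, 3), 3), 6)) = -69*(-19) = 1311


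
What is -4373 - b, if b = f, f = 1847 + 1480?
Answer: -7700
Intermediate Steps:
f = 3327
b = 3327
-4373 - b = -4373 - 1*3327 = -4373 - 3327 = -7700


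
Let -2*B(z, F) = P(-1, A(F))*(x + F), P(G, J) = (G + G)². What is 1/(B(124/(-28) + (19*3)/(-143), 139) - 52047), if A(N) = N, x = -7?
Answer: -1/52311 ≈ -1.9116e-5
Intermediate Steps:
P(G, J) = 4*G² (P(G, J) = (2*G)² = 4*G²)
B(z, F) = 14 - 2*F (B(z, F) = -4*(-1)²*(-7 + F)/2 = -4*1*(-7 + F)/2 = -2*(-7 + F) = -(-28 + 4*F)/2 = 14 - 2*F)
1/(B(124/(-28) + (19*3)/(-143), 139) - 52047) = 1/((14 - 2*139) - 52047) = 1/((14 - 278) - 52047) = 1/(-264 - 52047) = 1/(-52311) = -1/52311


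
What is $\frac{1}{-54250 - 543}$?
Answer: $- \frac{1}{54793} \approx -1.8251 \cdot 10^{-5}$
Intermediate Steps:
$\frac{1}{-54250 - 543} = \frac{1}{-54793} = - \frac{1}{54793}$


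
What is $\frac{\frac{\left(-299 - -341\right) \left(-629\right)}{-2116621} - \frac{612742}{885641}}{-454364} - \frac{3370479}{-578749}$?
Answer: $\frac{31203882813283036662716}{5358054845505256597313} \approx 5.8237$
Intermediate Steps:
$\frac{\frac{\left(-299 - -341\right) \left(-629\right)}{-2116621} - \frac{612742}{885641}}{-454364} - \frac{3370479}{-578749} = \left(\left(-299 + 341\right) \left(-629\right) \left(- \frac{1}{2116621}\right) - \frac{612742}{885641}\right) \left(- \frac{1}{454364}\right) - - \frac{3370479}{578749} = \left(42 \left(-629\right) \left(- \frac{1}{2116621}\right) - \frac{612742}{885641}\right) \left(- \frac{1}{454364}\right) + \frac{3370479}{578749} = \left(\left(-26418\right) \left(- \frac{1}{2116621}\right) - \frac{612742}{885641}\right) \left(- \frac{1}{454364}\right) + \frac{3370479}{578749} = \left(\frac{26418}{2116621} - \frac{612742}{885641}\right) \left(- \frac{1}{454364}\right) + \frac{3370479}{578749} = \left(- \frac{1273545720844}{1874566339061}\right) \left(- \frac{1}{454364}\right) + \frac{3370479}{578749} = \frac{318386430211}{212933865020278051} + \frac{3370479}{578749} = \frac{31203882813283036662716}{5358054845505256597313}$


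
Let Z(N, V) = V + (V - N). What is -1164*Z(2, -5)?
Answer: 13968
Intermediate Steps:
Z(N, V) = -N + 2*V
-1164*Z(2, -5) = -1164*(-1*2 + 2*(-5)) = -1164*(-2 - 10) = -1164*(-12) = 13968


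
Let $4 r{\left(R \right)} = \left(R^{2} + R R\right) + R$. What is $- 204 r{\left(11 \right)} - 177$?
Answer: $-13080$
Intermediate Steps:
$r{\left(R \right)} = \frac{R^{2}}{2} + \frac{R}{4}$ ($r{\left(R \right)} = \frac{\left(R^{2} + R R\right) + R}{4} = \frac{\left(R^{2} + R^{2}\right) + R}{4} = \frac{2 R^{2} + R}{4} = \frac{R + 2 R^{2}}{4} = \frac{R^{2}}{2} + \frac{R}{4}$)
$- 204 r{\left(11 \right)} - 177 = - 204 \cdot \frac{1}{4} \cdot 11 \left(1 + 2 \cdot 11\right) - 177 = - 204 \cdot \frac{1}{4} \cdot 11 \left(1 + 22\right) - 177 = - 204 \cdot \frac{1}{4} \cdot 11 \cdot 23 - 177 = \left(-204\right) \frac{253}{4} - 177 = -12903 - 177 = -13080$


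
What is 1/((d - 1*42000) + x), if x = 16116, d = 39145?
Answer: 1/13261 ≈ 7.5409e-5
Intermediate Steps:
1/((d - 1*42000) + x) = 1/((39145 - 1*42000) + 16116) = 1/((39145 - 42000) + 16116) = 1/(-2855 + 16116) = 1/13261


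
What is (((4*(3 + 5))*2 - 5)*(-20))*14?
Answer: -16520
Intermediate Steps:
(((4*(3 + 5))*2 - 5)*(-20))*14 = (((4*8)*2 - 5)*(-20))*14 = ((32*2 - 5)*(-20))*14 = ((64 - 5)*(-20))*14 = (59*(-20))*14 = -1180*14 = -16520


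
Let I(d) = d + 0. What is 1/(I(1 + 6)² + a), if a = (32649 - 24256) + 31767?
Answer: 1/40209 ≈ 2.4870e-5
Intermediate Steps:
I(d) = d
a = 40160 (a = 8393 + 31767 = 40160)
1/(I(1 + 6)² + a) = 1/((1 + 6)² + 40160) = 1/(7² + 40160) = 1/(49 + 40160) = 1/40209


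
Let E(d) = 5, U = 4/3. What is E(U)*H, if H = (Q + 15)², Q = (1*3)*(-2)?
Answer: 405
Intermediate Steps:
U = 4/3 (U = 4*(⅓) = 4/3 ≈ 1.3333)
Q = -6 (Q = 3*(-2) = -6)
H = 81 (H = (-6 + 15)² = 9² = 81)
E(U)*H = 5*81 = 405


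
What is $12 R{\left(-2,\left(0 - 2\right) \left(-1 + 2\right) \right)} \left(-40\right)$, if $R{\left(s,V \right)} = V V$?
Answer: $-1920$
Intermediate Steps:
$R{\left(s,V \right)} = V^{2}$
$12 R{\left(-2,\left(0 - 2\right) \left(-1 + 2\right) \right)} \left(-40\right) = 12 \left(\left(0 - 2\right) \left(-1 + 2\right)\right)^{2} \left(-40\right) = 12 \left(\left(-2\right) 1\right)^{2} \left(-40\right) = 12 \left(-2\right)^{2} \left(-40\right) = 12 \cdot 4 \left(-40\right) = 48 \left(-40\right) = -1920$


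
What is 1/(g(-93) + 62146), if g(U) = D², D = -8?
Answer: 1/62210 ≈ 1.6075e-5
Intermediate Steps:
g(U) = 64 (g(U) = (-8)² = 64)
1/(g(-93) + 62146) = 1/(64 + 62146) = 1/62210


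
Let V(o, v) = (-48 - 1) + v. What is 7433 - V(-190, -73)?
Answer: 7555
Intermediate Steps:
V(o, v) = -49 + v
7433 - V(-190, -73) = 7433 - (-49 - 73) = 7433 - 1*(-122) = 7433 + 122 = 7555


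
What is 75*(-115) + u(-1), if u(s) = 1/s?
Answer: -8626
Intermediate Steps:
75*(-115) + u(-1) = 75*(-115) + 1/(-1) = -8625 - 1 = -8626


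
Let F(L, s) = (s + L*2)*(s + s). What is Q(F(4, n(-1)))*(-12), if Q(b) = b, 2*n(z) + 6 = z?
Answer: 378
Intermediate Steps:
n(z) = -3 + z/2
F(L, s) = 2*s*(s + 2*L) (F(L, s) = (s + 2*L)*(2*s) = 2*s*(s + 2*L))
Q(F(4, n(-1)))*(-12) = (2*(-3 + (½)*(-1))*((-3 + (½)*(-1)) + 2*4))*(-12) = (2*(-3 - ½)*((-3 - ½) + 8))*(-12) = (2*(-7/2)*(-7/2 + 8))*(-12) = (2*(-7/2)*(9/2))*(-12) = -63/2*(-12) = 378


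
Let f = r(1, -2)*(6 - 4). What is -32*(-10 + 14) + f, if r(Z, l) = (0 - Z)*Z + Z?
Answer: -128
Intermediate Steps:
r(Z, l) = Z - Z² (r(Z, l) = (-Z)*Z + Z = -Z² + Z = Z - Z²)
f = 0 (f = (1*(1 - 1*1))*(6 - 4) = (1*(1 - 1))*2 = (1*0)*2 = 0*2 = 0)
-32*(-10 + 14) + f = -32*(-10 + 14) + 0 = -32*4 + 0 = -128 + 0 = -128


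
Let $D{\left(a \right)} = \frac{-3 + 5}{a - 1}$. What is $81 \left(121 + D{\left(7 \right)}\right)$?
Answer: $9828$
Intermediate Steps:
$D{\left(a \right)} = \frac{2}{-1 + a}$
$81 \left(121 + D{\left(7 \right)}\right) = 81 \left(121 + \frac{2}{-1 + 7}\right) = 81 \left(121 + \frac{2}{6}\right) = 81 \left(121 + 2 \cdot \frac{1}{6}\right) = 81 \left(121 + \frac{1}{3}\right) = 81 \cdot \frac{364}{3} = 9828$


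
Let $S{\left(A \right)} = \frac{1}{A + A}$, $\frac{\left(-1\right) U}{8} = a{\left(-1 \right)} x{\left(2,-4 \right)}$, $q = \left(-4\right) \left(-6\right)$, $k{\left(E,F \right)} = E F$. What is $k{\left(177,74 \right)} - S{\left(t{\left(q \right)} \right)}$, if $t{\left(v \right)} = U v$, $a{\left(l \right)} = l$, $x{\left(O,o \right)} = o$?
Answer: $\frac{20118529}{1536} \approx 13098.0$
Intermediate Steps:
$q = 24$
$U = -32$ ($U = - 8 \left(\left(-1\right) \left(-4\right)\right) = \left(-8\right) 4 = -32$)
$t{\left(v \right)} = - 32 v$
$S{\left(A \right)} = \frac{1}{2 A}$
$k{\left(177,74 \right)} - S{\left(t{\left(q \right)} \right)} = 177 \cdot 74 - \frac{1}{2 \left(\left(-32\right) 24\right)} = 13098 - \frac{1}{2 \left(-768\right)} = 13098 - \frac{1}{2} \left(- \frac{1}{768}\right) = 13098 - - \frac{1}{1536} = 13098 + \frac{1}{1536} = \frac{20118529}{1536}$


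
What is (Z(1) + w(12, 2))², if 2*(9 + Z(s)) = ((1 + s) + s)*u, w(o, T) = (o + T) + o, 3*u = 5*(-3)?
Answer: 361/4 ≈ 90.250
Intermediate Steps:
u = -5 (u = (5*(-3))/3 = (⅓)*(-15) = -5)
w(o, T) = T + 2*o (w(o, T) = (T + o) + o = T + 2*o)
Z(s) = -23/2 - 5*s (Z(s) = -9 + (((1 + s) + s)*(-5))/2 = -9 + ((1 + 2*s)*(-5))/2 = -9 + (-5 - 10*s)/2 = -9 + (-5/2 - 5*s) = -23/2 - 5*s)
(Z(1) + w(12, 2))² = ((-23/2 - 5*1) + (2 + 2*12))² = ((-23/2 - 5) + (2 + 24))² = (-33/2 + 26)² = (19/2)² = 361/4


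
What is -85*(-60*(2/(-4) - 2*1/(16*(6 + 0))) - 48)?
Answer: 5695/4 ≈ 1423.8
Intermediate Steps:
-85*(-60*(2/(-4) - 2*1/(16*(6 + 0))) - 48) = -85*(-60*(2*(-¼) - 2/((4*6)*4)) - 48) = -85*(-60*(-½ - 2/(24*4)) - 48) = -85*(-60*(-½ - 2/96) - 48) = -85*(-60*(-½ - 2*1/96) - 48) = -85*(-60*(-½ - 1/48) - 48) = -85*(-60*(-25)/48 - 48) = -85*(-12*(-125/48) - 48) = -85*(125/4 - 48) = -85*(-67/4) = 5695/4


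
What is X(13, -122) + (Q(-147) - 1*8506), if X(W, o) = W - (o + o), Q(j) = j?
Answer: -8396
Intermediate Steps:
X(W, o) = W - 2*o
X(13, -122) + (Q(-147) - 1*8506) = (13 - 2*(-122)) + (-147 - 1*8506) = (13 + 244) + (-147 - 8506) = 257 - 8653 = -8396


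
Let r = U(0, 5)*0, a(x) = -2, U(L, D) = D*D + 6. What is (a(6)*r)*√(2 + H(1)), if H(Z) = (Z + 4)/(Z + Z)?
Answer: 0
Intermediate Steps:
U(L, D) = 6 + D² (U(L, D) = D² + 6 = 6 + D²)
H(Z) = (4 + Z)/(2*Z) (H(Z) = (4 + Z)/((2*Z)) = (4 + Z)*(1/(2*Z)) = (4 + Z)/(2*Z))
r = 0 (r = (6 + 5²)*0 = (6 + 25)*0 = 31*0 = 0)
(a(6)*r)*√(2 + H(1)) = (-2*0)*√(2 + (½)*(4 + 1)/1) = 0*√(2 + (½)*1*5) = 0*√(2 + 5/2) = 0*√(9/2) = 0*(3*√2/2) = 0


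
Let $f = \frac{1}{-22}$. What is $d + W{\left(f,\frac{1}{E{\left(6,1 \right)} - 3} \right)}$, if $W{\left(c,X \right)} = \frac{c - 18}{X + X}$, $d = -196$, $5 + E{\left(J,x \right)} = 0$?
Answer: $- \frac{1362}{11} \approx -123.82$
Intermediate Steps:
$E{\left(J,x \right)} = -5$ ($E{\left(J,x \right)} = -5 + 0 = -5$)
$f = - \frac{1}{22} \approx -0.045455$
$W{\left(c,X \right)} = \frac{-18 + c}{2 X}$
$d + W{\left(f,\frac{1}{E{\left(6,1 \right)} - 3} \right)} = -196 + \frac{-18 - \frac{1}{22}}{2 \frac{1}{-5 - 3}} = -196 + \frac{1}{2} \frac{1}{\frac{1}{-8}} \left(- \frac{397}{22}\right) = -196 + \frac{1}{2} \frac{1}{- \frac{1}{8}} \left(- \frac{397}{22}\right) = -196 + \frac{1}{2} \left(-8\right) \left(- \frac{397}{22}\right) = -196 + \frac{794}{11} = - \frac{1362}{11}$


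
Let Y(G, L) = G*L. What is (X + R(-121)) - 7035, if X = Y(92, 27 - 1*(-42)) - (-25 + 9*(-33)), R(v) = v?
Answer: -486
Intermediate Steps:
X = 6670 (X = 92*(27 - 1*(-42)) - (-25 + 9*(-33)) = 92*(27 + 42) - (-25 - 297) = 92*69 - 1*(-322) = 6348 + 322 = 6670)
(X + R(-121)) - 7035 = (6670 - 121) - 7035 = 6549 - 7035 = -486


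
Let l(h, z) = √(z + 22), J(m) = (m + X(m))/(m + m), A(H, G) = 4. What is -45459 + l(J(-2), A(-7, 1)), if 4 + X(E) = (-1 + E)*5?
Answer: -45459 + √26 ≈ -45454.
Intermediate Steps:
X(E) = -9 + 5*E (X(E) = -4 + (-1 + E)*5 = -4 + (-5 + 5*E) = -9 + 5*E)
J(m) = (-9 + 6*m)/(2*m) (J(m) = (m + (-9 + 5*m))/(m + m) = (-9 + 6*m)/((2*m)) = (-9 + 6*m)*(1/(2*m)) = (-9 + 6*m)/(2*m))
l(h, z) = √(22 + z)
-45459 + l(J(-2), A(-7, 1)) = -45459 + √(22 + 4) = -45459 + √26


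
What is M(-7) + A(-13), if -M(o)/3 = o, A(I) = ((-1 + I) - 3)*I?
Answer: 242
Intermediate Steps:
A(I) = I*(-4 + I) (A(I) = (-4 + I)*I = I*(-4 + I))
M(o) = -3*o
M(-7) + A(-13) = -3*(-7) - 13*(-4 - 13) = 21 - 13*(-17) = 21 + 221 = 242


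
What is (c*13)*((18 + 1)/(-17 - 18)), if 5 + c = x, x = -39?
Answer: 10868/35 ≈ 310.51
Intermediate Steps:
c = -44 (c = -5 - 39 = -44)
(c*13)*((18 + 1)/(-17 - 18)) = (-44*13)*((18 + 1)/(-17 - 18)) = -10868/(-35) = -10868*(-1)/35 = -572*(-19/35) = 10868/35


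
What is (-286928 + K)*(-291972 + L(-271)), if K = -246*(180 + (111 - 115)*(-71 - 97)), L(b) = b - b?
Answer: 144969937440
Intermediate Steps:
L(b) = 0
K = -209592 (K = -246*(180 - 4*(-168)) = -246*(180 + 672) = -246*852 = -209592)
(-286928 + K)*(-291972 + L(-271)) = (-286928 - 209592)*(-291972 + 0) = -496520*(-291972) = 144969937440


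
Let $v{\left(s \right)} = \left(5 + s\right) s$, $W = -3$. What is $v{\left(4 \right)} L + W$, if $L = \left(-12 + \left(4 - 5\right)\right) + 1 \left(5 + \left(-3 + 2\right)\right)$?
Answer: $-327$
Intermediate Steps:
$v{\left(s \right)} = s \left(5 + s\right)$
$L = -9$ ($L = \left(-12 + \left(4 - 5\right)\right) + 1 \left(5 - 1\right) = \left(-12 - 1\right) + 1 \cdot 4 = -13 + 4 = -9$)
$v{\left(4 \right)} L + W = 4 \left(5 + 4\right) \left(-9\right) - 3 = 4 \cdot 9 \left(-9\right) - 3 = 36 \left(-9\right) - 3 = -324 - 3 = -327$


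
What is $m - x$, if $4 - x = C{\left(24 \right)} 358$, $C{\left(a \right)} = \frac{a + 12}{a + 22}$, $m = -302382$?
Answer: $- \frac{6948434}{23} \approx -3.0211 \cdot 10^{5}$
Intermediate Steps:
$C{\left(a \right)} = \frac{12 + a}{22 + a}$
$x = - \frac{6352}{23}$ ($x = 4 - \frac{12 + 24}{22 + 24} \cdot 358 = 4 - \frac{1}{46} \cdot 36 \cdot 358 = 4 - \frac{18}{23} \cdot 358 = 4 - \frac{6444}{23} = - \frac{6352}{23} \approx -276.17$)
$m - x = -302382 - - \frac{6352}{23} = -302382 + \frac{6352}{23} = - \frac{6948434}{23}$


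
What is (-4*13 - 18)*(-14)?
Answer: 980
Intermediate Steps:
(-4*13 - 18)*(-14) = (-52 - 18)*(-14) = -70*(-14) = 980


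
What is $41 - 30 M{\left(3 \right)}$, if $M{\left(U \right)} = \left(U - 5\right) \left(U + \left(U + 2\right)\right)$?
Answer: $521$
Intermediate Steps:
$M{\left(U \right)} = \left(-5 + U\right) \left(2 + 2 U\right)$ ($M{\left(U \right)} = \left(-5 + U\right) \left(U + \left(2 + U\right)\right) = \left(-5 + U\right) \left(2 + 2 U\right)$)
$41 - 30 M{\left(3 \right)} = 41 - 30 \left(-10 - 24 + 2 \cdot 3^{2}\right) = 41 - 30 \left(-10 - 24 + 2 \cdot 9\right) = 41 - 30 \left(-10 - 24 + 18\right) = 41 - -480 = 41 + 480 = 521$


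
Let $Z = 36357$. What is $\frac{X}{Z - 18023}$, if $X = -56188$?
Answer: $- \frac{28094}{9167} \approx -3.0647$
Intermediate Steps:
$\frac{X}{Z - 18023} = - \frac{56188}{36357 - 18023} = - \frac{56188}{18334} = \left(-56188\right) \frac{1}{18334} = - \frac{28094}{9167}$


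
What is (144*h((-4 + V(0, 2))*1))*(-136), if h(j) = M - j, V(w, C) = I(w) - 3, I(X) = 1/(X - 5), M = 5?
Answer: -1194624/5 ≈ -2.3892e+5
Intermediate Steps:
I(X) = 1/(-5 + X)
V(w, C) = -3 + 1/(-5 + w) (V(w, C) = 1/(-5 + w) - 3 = -3 + 1/(-5 + w))
h(j) = 5 - j
(144*h((-4 + V(0, 2))*1))*(-136) = (144*(5 - (-4 + (16 - 3*0)/(-5 + 0))))*(-136) = (144*(5 - (-4 + (16 + 0)/(-5))))*(-136) = (144*(5 - (-4 - ⅕*16)))*(-136) = (144*(5 - (-4 - 16/5)))*(-136) = (144*(5 - (-36)/5))*(-136) = (144*(5 - 1*(-36/5)))*(-136) = (144*(5 + 36/5))*(-136) = (144*(61/5))*(-136) = (8784/5)*(-136) = -1194624/5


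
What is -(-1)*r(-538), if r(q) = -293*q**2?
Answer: -84807092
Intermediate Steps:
-(-1)*r(-538) = -(-1)*(-293*(-538)**2) = -(-1)*(-293*289444) = -(-1)*(-84807092) = -1*84807092 = -84807092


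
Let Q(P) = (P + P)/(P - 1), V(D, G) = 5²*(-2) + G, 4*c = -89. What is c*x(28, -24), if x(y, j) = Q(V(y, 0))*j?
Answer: 17800/17 ≈ 1047.1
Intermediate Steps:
c = -89/4 (c = (¼)*(-89) = -89/4 ≈ -22.250)
V(D, G) = -50 + G (V(D, G) = 25*(-2) + G = -50 + G)
Q(P) = 2*P/(-1 + P) (Q(P) = (2*P)/(-1 + P) = 2*P/(-1 + P))
x(y, j) = 100*j/51 (x(y, j) = (2*(-50 + 0)/(-1 + (-50 + 0)))*j = (2*(-50)/(-1 - 50))*j = (2*(-50)/(-51))*j = (2*(-50)*(-1/51))*j = 100*j/51)
c*x(28, -24) = -2225*(-24)/51 = -89/4*(-800/17) = 17800/17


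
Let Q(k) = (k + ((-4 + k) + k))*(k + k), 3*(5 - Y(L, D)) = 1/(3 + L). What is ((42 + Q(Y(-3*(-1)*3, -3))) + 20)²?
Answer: 1357259281/46656 ≈ 29091.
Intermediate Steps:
Y(L, D) = 5 - 1/(3*(3 + L))
Q(k) = 2*k*(-4 + 3*k) (Q(k) = (k + (-4 + 2*k))*(2*k) = (-4 + 3*k)*(2*k) = 2*k*(-4 + 3*k))
((42 + Q(Y(-3*(-1)*3, -3))) + 20)² = ((42 + 2*((44 + 15*(-3*(-1)*3))/(3*(3 - 3*(-1)*3)))*(-4 + 3*((44 + 15*(-3*(-1)*3))/(3*(3 - 3*(-1)*3))))) + 20)² = ((42 + 2*((44 + 15*(3*3))/(3*(3 + 3*3)))*(-4 + 3*((44 + 15*(3*3))/(3*(3 + 3*3))))) + 20)² = ((42 + 2*((44 + 15*9)/(3*(3 + 9)))*(-4 + 3*((44 + 15*9)/(3*(3 + 9))))) + 20)² = ((42 + 2*((⅓)*(44 + 135)/12)*(-4 + 3*((⅓)*(44 + 135)/12))) + 20)² = ((42 + 2*((⅓)*(1/12)*179)*(-4 + 3*((⅓)*(1/12)*179))) + 20)² = ((42 + 2*(179/36)*(-4 + 3*(179/36))) + 20)² = ((42 + 2*(179/36)*(-4 + 179/12)) + 20)² = ((42 + 2*(179/36)*(131/12)) + 20)² = ((42 + 23449/216) + 20)² = (32521/216 + 20)² = (36841/216)² = 1357259281/46656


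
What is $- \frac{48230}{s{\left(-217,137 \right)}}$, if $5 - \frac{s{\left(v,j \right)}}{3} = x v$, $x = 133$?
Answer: $- \frac{24115}{43299} \approx -0.55694$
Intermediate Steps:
$s{\left(v,j \right)} = 15 - 399 v$ ($s{\left(v,j \right)} = 15 - 3 \cdot 133 v = 15 - 399 v$)
$- \frac{48230}{s{\left(-217,137 \right)}} = - \frac{48230}{15 - -86583} = - \frac{48230}{15 + 86583} = - \frac{48230}{86598} = \left(-48230\right) \frac{1}{86598} = - \frac{24115}{43299}$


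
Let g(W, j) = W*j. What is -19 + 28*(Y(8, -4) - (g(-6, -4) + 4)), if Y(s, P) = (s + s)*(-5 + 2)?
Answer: -2147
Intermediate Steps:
Y(s, P) = -6*s (Y(s, P) = (2*s)*(-3) = -6*s)
-19 + 28*(Y(8, -4) - (g(-6, -4) + 4)) = -19 + 28*(-6*8 - (-6*(-4) + 4)) = -19 + 28*(-48 - (24 + 4)) = -19 + 28*(-48 - 1*28) = -19 + 28*(-48 - 28) = -19 + 28*(-76) = -19 - 2128 = -2147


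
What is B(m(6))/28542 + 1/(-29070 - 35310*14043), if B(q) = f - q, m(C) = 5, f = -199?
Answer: -30739008317/4300748233380 ≈ -0.0071474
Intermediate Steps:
B(q) = -199 - q
B(m(6))/28542 + 1/(-29070 - 35310*14043) = (-199 - 1*5)/28542 + 1/(-29070 - 35310*14043) = (-199 - 5)*(1/28542) + (1/14043)/(-64380) = -204*1/28542 - 1/64380*1/14043 = -34/4757 - 1/904088340 = -30739008317/4300748233380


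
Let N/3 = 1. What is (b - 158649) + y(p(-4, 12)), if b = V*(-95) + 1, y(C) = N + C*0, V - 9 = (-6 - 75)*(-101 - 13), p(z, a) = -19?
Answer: -1036730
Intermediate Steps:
N = 3 (N = 3*1 = 3)
V = 9243 (V = 9 + (-6 - 75)*(-101 - 13) = 9 - 81*(-114) = 9 + 9234 = 9243)
y(C) = 3 (y(C) = 3 + C*0 = 3 + 0 = 3)
b = -878084 (b = 9243*(-95) + 1 = -878085 + 1 = -878084)
(b - 158649) + y(p(-4, 12)) = (-878084 - 158649) + 3 = -1036733 + 3 = -1036730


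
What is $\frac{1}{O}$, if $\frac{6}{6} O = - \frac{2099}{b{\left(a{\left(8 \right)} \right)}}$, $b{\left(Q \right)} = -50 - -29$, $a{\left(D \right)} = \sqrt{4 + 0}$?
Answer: $\frac{21}{2099} \approx 0.010005$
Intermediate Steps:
$a{\left(D \right)} = 2$ ($a{\left(D \right)} = \sqrt{4} = 2$)
$b{\left(Q \right)} = -21$ ($b{\left(Q \right)} = -50 + 29 = -21$)
$O = \frac{2099}{21}$ ($O = - \frac{2099}{-21} = \left(-2099\right) \left(- \frac{1}{21}\right) = \frac{2099}{21} \approx 99.952$)
$\frac{1}{O} = \frac{1}{\frac{2099}{21}} = \frac{21}{2099}$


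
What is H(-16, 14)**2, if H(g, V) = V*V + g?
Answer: 32400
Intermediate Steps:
H(g, V) = g + V**2 (H(g, V) = V**2 + g = g + V**2)
H(-16, 14)**2 = (-16 + 14**2)**2 = (-16 + 196)**2 = 180**2 = 32400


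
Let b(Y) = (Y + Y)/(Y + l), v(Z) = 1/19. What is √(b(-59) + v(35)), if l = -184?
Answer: √141645/513 ≈ 0.73364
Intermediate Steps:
v(Z) = 1/19
b(Y) = 2*Y/(-184 + Y) (b(Y) = (Y + Y)/(Y - 184) = (2*Y)/(-184 + Y) = 2*Y/(-184 + Y))
√(b(-59) + v(35)) = √(2*(-59)/(-184 - 59) + 1/19) = √(2*(-59)/(-243) + 1/19) = √(2*(-59)*(-1/243) + 1/19) = √(118/243 + 1/19) = √(2485/4617) = √141645/513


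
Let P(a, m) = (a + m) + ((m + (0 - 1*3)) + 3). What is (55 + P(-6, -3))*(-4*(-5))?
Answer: 860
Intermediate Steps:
P(a, m) = a + 2*m (P(a, m) = (a + m) + ((m + (0 - 3)) + 3) = (a + m) + ((m - 3) + 3) = (a + m) + ((-3 + m) + 3) = (a + m) + m = a + 2*m)
(55 + P(-6, -3))*(-4*(-5)) = (55 + (-6 + 2*(-3)))*(-4*(-5)) = (55 + (-6 - 6))*20 = (55 - 12)*20 = 43*20 = 860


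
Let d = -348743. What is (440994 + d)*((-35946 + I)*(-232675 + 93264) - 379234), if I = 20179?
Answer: 202741314490753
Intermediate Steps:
(440994 + d)*((-35946 + I)*(-232675 + 93264) - 379234) = (440994 - 348743)*((-35946 + 20179)*(-232675 + 93264) - 379234) = 92251*(-15767*(-139411) - 379234) = 92251*(2198093237 - 379234) = 92251*2197714003 = 202741314490753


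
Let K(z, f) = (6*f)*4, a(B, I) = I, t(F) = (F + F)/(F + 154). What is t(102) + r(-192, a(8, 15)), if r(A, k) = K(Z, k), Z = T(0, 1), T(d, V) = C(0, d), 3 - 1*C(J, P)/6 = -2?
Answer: 23091/64 ≈ 360.80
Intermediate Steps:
C(J, P) = 30 (C(J, P) = 18 - 6*(-2) = 18 + 12 = 30)
T(d, V) = 30
Z = 30
t(F) = 2*F/(154 + F) (t(F) = (2*F)/(154 + F) = 2*F/(154 + F))
K(z, f) = 24*f
r(A, k) = 24*k
t(102) + r(-192, a(8, 15)) = 2*102/(154 + 102) + 24*15 = 2*102/256 + 360 = 2*102*(1/256) + 360 = 51/64 + 360 = 23091/64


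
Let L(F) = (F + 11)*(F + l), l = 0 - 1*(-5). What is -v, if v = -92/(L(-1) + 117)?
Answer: 92/157 ≈ 0.58599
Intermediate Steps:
l = 5 (l = 0 + 5 = 5)
L(F) = (5 + F)*(11 + F) (L(F) = (F + 11)*(F + 5) = (11 + F)*(5 + F) = (5 + F)*(11 + F))
v = -92/157 (v = -92/((55 + (-1)**2 + 16*(-1)) + 117) = -92/((55 + 1 - 16) + 117) = -92/(40 + 117) = -92/157 ≈ -0.58599)
-v = -1*(-92/157) = 92/157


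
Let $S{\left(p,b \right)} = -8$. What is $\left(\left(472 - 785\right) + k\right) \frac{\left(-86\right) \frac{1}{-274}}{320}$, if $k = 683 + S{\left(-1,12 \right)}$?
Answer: $\frac{7783}{21920} \approx 0.35506$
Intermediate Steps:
$k = 675$ ($k = 683 - 8 = 675$)
$\left(\left(472 - 785\right) + k\right) \frac{\left(-86\right) \frac{1}{-274}}{320} = \left(\left(472 - 785\right) + 675\right) \frac{\left(-86\right) \frac{1}{-274}}{320} = \left(-313 + 675\right) \left(-86\right) \left(- \frac{1}{274}\right) \frac{1}{320} = 362 \cdot \frac{43}{137} \cdot \frac{1}{320} = 362 \cdot \frac{43}{43840} = \frac{7783}{21920}$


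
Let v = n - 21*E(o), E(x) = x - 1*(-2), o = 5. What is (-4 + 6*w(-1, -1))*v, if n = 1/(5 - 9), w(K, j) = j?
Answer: 2945/2 ≈ 1472.5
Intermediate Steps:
E(x) = 2 + x (E(x) = x + 2 = 2 + x)
n = -¼ (n = 1/(-4) = -¼ ≈ -0.25000)
v = -589/4 (v = -¼ - 21*(2 + 5) = -¼ - 21*7 = -¼ - 147 = -589/4 ≈ -147.25)
(-4 + 6*w(-1, -1))*v = (-4 + 6*(-1))*(-589/4) = (-4 - 6)*(-589/4) = -10*(-589/4) = 2945/2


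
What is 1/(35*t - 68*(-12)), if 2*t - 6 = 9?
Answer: 2/2157 ≈ 0.00092721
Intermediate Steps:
t = 15/2 (t = 3 + (1/2)*9 = 3 + 9/2 = 15/2 ≈ 7.5000)
1/(35*t - 68*(-12)) = 1/(35*(15/2) - 68*(-12)) = 1/(525/2 + 816) = 1/(2157/2) = 2/2157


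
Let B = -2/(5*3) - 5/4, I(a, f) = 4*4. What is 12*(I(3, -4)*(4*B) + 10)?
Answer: -4712/5 ≈ -942.40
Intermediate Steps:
I(a, f) = 16
B = -83/60 (B = -2/15 - 5*¼ = -2*1/15 - 5/4 = -2/15 - 5/4 = -83/60 ≈ -1.3833)
12*(I(3, -4)*(4*B) + 10) = 12*(16*(4*(-83/60)) + 10) = 12*(16*(-83/15) + 10) = 12*(-1328/15 + 10) = 12*(-1178/15) = -4712/5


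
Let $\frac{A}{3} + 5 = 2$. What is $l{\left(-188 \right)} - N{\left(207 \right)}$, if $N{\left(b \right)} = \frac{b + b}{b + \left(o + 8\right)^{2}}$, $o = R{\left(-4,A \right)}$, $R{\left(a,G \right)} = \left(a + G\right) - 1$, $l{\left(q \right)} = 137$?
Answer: $\frac{3653}{27} \approx 135.3$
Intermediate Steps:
$A = -9$ ($A = -15 + 3 \cdot 2 = -15 + 6 = -9$)
$R{\left(a,G \right)} = -1 + G + a$ ($R{\left(a,G \right)} = \left(G + a\right) - 1 = -1 + G + a$)
$o = -14$ ($o = -1 - 9 - 4 = -14$)
$N{\left(b \right)} = \frac{2 b}{36 + b}$ ($N{\left(b \right)} = \frac{b + b}{b + \left(-14 + 8\right)^{2}} = \frac{2 b}{b + \left(-6\right)^{2}} = \frac{2 b}{b + 36} = \frac{2 b}{36 + b}$)
$l{\left(-188 \right)} - N{\left(207 \right)} = 137 - 2 \cdot 207 \frac{1}{36 + 207} = 137 - 2 \cdot 207 \cdot \frac{1}{243} = 137 - \frac{46}{27} = \frac{3653}{27}$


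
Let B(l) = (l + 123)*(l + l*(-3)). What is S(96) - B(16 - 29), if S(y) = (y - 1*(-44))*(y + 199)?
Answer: 38440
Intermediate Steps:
S(y) = (44 + y)*(199 + y) (S(y) = (y + 44)*(199 + y) = (44 + y)*(199 + y))
B(l) = -2*l*(123 + l) (B(l) = (123 + l)*(l - 3*l) = (123 + l)*(-2*l) = -2*l*(123 + l))
S(96) - B(16 - 29) = (8756 + 96**2 + 243*96) - (-2)*(16 - 29)*(123 + (16 - 29)) = (8756 + 9216 + 23328) - (-2)*(-13)*(123 - 13) = 41300 - (-2)*(-13)*110 = 41300 - 1*2860 = 41300 - 2860 = 38440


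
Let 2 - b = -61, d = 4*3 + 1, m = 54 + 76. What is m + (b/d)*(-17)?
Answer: 619/13 ≈ 47.615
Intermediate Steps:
m = 130
d = 13 (d = 12 + 1 = 13)
b = 63 (b = 2 - 1*(-61) = 2 + 61 = 63)
m + (b/d)*(-17) = 130 + (63/13)*(-17) = 130 - 1071/13 = 619/13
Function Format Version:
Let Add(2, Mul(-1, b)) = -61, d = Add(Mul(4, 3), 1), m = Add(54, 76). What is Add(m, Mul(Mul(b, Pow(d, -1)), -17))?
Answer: Rational(619, 13) ≈ 47.615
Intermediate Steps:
m = 130
d = 13 (d = Add(12, 1) = 13)
b = 63 (b = Add(2, Mul(-1, -61)) = Add(2, 61) = 63)
Add(m, Mul(Mul(b, Pow(d, -1)), -17)) = Add(130, Mul(Mul(63, Pow(13, -1)), -17)) = Add(130, Mul(Mul(63, Rational(1, 13)), -17)) = Add(130, Mul(Rational(63, 13), -17)) = Add(130, Rational(-1071, 13)) = Rational(619, 13)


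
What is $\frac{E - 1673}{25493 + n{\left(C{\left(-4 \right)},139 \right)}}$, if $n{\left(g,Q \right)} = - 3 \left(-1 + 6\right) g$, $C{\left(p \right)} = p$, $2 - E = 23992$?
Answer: $- \frac{2333}{2323} \approx -1.0043$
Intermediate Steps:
$E = -23990$ ($E = 2 - 23992 = -23990$)
$n{\left(g,Q \right)} = - 15 g$ ($n{\left(g,Q \right)} = \left(-3\right) 5 g = - 15 g$)
$\frac{E - 1673}{25493 + n{\left(C{\left(-4 \right)},139 \right)}} = \frac{-23990 - 1673}{25493 - -60} = - \frac{25663}{25493 + 60} = - \frac{25663}{25553} = \left(-25663\right) \frac{1}{25553} = - \frac{2333}{2323}$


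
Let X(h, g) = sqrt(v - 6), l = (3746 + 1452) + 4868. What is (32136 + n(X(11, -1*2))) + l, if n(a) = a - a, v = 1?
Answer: 42202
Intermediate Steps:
l = 10066 (l = 5198 + 4868 = 10066)
X(h, g) = I*sqrt(5) (X(h, g) = sqrt(1 - 6) = sqrt(-5) = I*sqrt(5))
n(a) = 0
(32136 + n(X(11, -1*2))) + l = (32136 + 0) + 10066 = 32136 + 10066 = 42202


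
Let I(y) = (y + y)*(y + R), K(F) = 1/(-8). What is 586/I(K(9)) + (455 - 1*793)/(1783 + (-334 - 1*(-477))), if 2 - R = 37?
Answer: 18010687/270603 ≈ 66.558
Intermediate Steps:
R = -35 (R = 2 - 1*37 = 2 - 37 = -35)
K(F) = -⅛
I(y) = 2*y*(-35 + y) (I(y) = (y + y)*(y - 35) = (2*y)*(-35 + y) = 2*y*(-35 + y))
586/I(K(9)) + (455 - 1*793)/(1783 + (-334 - 1*(-477))) = 586/((2*(-⅛)*(-35 - ⅛))) + (455 - 1*793)/(1783 + (-334 - 1*(-477))) = 586/((2*(-⅛)*(-281/8))) + (455 - 793)/(1783 + (-334 + 477)) = 586/(281/32) - 338/(1783 + 143) = 586*(32/281) - 338/1926 = 18752/281 - 338*1/1926 = 18752/281 - 169/963 = 18010687/270603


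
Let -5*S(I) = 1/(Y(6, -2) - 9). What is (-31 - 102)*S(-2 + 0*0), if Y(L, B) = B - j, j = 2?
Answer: -133/65 ≈ -2.0462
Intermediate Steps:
Y(L, B) = -2 + B (Y(L, B) = B - 1*2 = B - 2 = -2 + B)
S(I) = 1/65 (S(I) = -1/(5*((-2 - 2) - 9)) = -1/(5*(-4 - 9)) = -⅕/(-13) = -⅕*(-1/13) = 1/65)
(-31 - 102)*S(-2 + 0*0) = (-31 - 102)*(1/65) = -133*1/65 = -133/65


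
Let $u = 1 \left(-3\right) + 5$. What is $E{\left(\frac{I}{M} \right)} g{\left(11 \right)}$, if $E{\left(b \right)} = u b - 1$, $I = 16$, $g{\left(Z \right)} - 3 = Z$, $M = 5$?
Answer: $\frac{378}{5} \approx 75.6$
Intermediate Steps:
$g{\left(Z \right)} = 3 + Z$
$u = 2$ ($u = -3 + 5 = 2$)
$E{\left(b \right)} = -1 + 2 b$ ($E{\left(b \right)} = 2 b - 1 = -1 + 2 b$)
$E{\left(\frac{I}{M} \right)} g{\left(11 \right)} = \left(-1 + 2 \cdot \frac{16}{5}\right) \left(3 + 11\right) = \left(-1 + 2 \cdot 16 \cdot \frac{1}{5}\right) 14 = \left(-1 + 2 \cdot \frac{16}{5}\right) 14 = \left(-1 + \frac{32}{5}\right) 14 = \frac{27}{5} \cdot 14 = \frac{378}{5}$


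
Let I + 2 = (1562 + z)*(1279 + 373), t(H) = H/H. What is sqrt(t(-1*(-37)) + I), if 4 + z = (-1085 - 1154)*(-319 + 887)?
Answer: I*sqrt(2098360489) ≈ 45808.0*I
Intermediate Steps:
z = -1271756 (z = -4 + (-1085 - 1154)*(-319 + 887) = -4 - 2239*568 = -4 - 1271752 = -1271756)
t(H) = 1
I = -2098360490 (I = -2 + (1562 - 1271756)*(1279 + 373) = -2 - 1270194*1652 = -2 - 2098360488 = -2098360490)
sqrt(t(-1*(-37)) + I) = sqrt(1 - 2098360490) = sqrt(-2098360489) = I*sqrt(2098360489)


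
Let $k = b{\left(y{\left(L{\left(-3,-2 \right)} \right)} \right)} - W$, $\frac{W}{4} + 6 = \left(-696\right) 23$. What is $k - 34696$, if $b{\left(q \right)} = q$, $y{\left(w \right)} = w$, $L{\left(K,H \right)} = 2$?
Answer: $29362$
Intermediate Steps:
$W = -64056$ ($W = -24 + 4 \left(\left(-696\right) 23\right) = -24 + 4 \left(-16008\right) = -24 - 64032 = -64056$)
$k = 64058$ ($k = 2 - -64056 = 2 + 64056 = 64058$)
$k - 34696 = 64058 - 34696 = 29362$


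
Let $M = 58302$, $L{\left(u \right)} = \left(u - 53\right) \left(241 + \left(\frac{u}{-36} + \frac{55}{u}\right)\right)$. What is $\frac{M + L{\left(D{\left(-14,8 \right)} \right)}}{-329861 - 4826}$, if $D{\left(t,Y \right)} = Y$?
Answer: $- \frac{377261}{2677496} \approx -0.1409$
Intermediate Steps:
$L{\left(u \right)} = \left(-53 + u\right) \left(241 + \frac{55}{u} - \frac{u}{36}\right)$ ($L{\left(u \right)} = \left(-53 + u\right) \left(241 + \left(u \left(- \frac{1}{36}\right) + \frac{55}{u}\right)\right) = \left(-53 + u\right) \left(241 - \left(- \frac{55}{u} + \frac{u}{36}\right)\right) = \left(-53 + u\right) \left(241 + \frac{55}{u} - \frac{u}{36}\right)$)
$\frac{M + L{\left(D{\left(-14,8 \right)} \right)}}{-329861 - 4826} = \frac{58302 - \left(\frac{97004}{9} + \frac{16}{9} + \frac{2915}{8}\right)}{-329861 - 4826} = \frac{58302 - \frac{89155}{8}}{-334687} = \left(58302 - \frac{89155}{8}\right) \left(- \frac{1}{334687}\right) = \frac{377261}{8} \left(- \frac{1}{334687}\right) = - \frac{377261}{2677496}$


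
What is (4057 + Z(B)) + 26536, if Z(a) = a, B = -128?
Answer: 30465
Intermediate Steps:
(4057 + Z(B)) + 26536 = (4057 - 128) + 26536 = 3929 + 26536 = 30465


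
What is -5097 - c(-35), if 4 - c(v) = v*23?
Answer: -5906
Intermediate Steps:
c(v) = 4 - 23*v (c(v) = 4 - v*23 = 4 - 23*v)
-5097 - c(-35) = -5097 - (4 - 23*(-35)) = -5097 - (4 + 805) = -5097 - 1*809 = -5097 - 809 = -5906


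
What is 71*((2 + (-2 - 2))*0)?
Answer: 0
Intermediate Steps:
71*((2 + (-2 - 2))*0) = 71*((2 - 4)*0) = 71*(-2*0) = 71*0 = 0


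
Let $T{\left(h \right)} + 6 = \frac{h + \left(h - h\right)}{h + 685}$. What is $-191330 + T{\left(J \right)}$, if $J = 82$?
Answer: $- \frac{146754630}{767} \approx -1.9134 \cdot 10^{5}$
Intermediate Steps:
$T{\left(h \right)} = -6 + \frac{h}{685 + h}$ ($T{\left(h \right)} = -6 + \frac{h + \left(h - h\right)}{h + 685} = -6 + \frac{h + 0}{685 + h} = -6 + \frac{h}{685 + h}$)
$-191330 + T{\left(J \right)} = -191330 + \frac{5 \left(-822 - 82\right)}{685 + 82} = -191330 + \frac{5 \left(-822 - 82\right)}{767} = -191330 + 5 \cdot \frac{1}{767} \left(-904\right) = -191330 - \frac{4520}{767} = - \frac{146754630}{767}$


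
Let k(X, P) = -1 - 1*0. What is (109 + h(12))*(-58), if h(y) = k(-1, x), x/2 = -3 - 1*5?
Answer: -6264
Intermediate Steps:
x = -16 (x = 2*(-3 - 1*5) = 2*(-3 - 5) = 2*(-8) = -16)
k(X, P) = -1 (k(X, P) = -1 + 0 = -1)
h(y) = -1
(109 + h(12))*(-58) = (109 - 1)*(-58) = 108*(-58) = -6264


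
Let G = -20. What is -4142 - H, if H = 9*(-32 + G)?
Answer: -3674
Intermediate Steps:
H = -468 (H = 9*(-32 - 20) = 9*(-52) = -468)
-4142 - H = -4142 - 1*(-468) = -4142 + 468 = -3674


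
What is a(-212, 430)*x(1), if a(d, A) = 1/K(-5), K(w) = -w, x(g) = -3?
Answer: -⅗ ≈ -0.60000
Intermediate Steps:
a(d, A) = ⅕ (a(d, A) = 1/(-1*(-5)) = 1/5 = ⅕)
a(-212, 430)*x(1) = (⅕)*(-3) = -⅗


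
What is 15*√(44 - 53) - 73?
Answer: -73 + 45*I ≈ -73.0 + 45.0*I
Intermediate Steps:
15*√(44 - 53) - 73 = 15*√(-9) - 73 = 15*(3*I) - 73 = 45*I - 73 = -73 + 45*I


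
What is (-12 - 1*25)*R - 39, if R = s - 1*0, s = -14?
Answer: 479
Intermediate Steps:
R = -14 (R = -14 - 1*0 = -14 + 0 = -14)
(-12 - 1*25)*R - 39 = (-12 - 1*25)*(-14) - 39 = (-12 - 25)*(-14) - 39 = -37*(-14) - 39 = 518 - 39 = 479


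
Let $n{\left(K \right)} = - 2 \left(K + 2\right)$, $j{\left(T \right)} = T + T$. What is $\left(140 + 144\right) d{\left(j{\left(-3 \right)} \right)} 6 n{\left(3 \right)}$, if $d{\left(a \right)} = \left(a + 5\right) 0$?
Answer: $0$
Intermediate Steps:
$j{\left(T \right)} = 2 T$
$d{\left(a \right)} = 0$ ($d{\left(a \right)} = \left(5 + a\right) 0 = 0$)
$n{\left(K \right)} = -4 - 2 K$ ($n{\left(K \right)} = - 2 \left(2 + K\right) = -4 - 2 K$)
$\left(140 + 144\right) d{\left(j{\left(-3 \right)} \right)} 6 n{\left(3 \right)} = \left(140 + 144\right) 0 \cdot 6 \left(-4 - 6\right) = 284 \cdot 0 \left(-4 - 6\right) = 284 \cdot 0 \left(-10\right) = 284 \cdot 0 = 0$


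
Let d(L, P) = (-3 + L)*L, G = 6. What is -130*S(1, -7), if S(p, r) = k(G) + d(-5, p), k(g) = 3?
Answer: -5590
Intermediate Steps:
d(L, P) = L*(-3 + L)
S(p, r) = 43 (S(p, r) = 3 - 5*(-3 - 5) = 3 - 5*(-8) = 3 + 40 = 43)
-130*S(1, -7) = -130*43 = -5590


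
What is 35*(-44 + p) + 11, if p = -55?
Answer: -3454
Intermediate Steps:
35*(-44 + p) + 11 = 35*(-44 - 55) + 11 = 35*(-99) + 11 = -3465 + 11 = -3454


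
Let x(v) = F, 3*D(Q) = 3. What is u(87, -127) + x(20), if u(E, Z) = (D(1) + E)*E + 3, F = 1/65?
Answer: 497836/65 ≈ 7659.0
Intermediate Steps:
F = 1/65 ≈ 0.015385
D(Q) = 1 (D(Q) = (⅓)*3 = 1)
x(v) = 1/65
u(E, Z) = 3 + E*(1 + E) (u(E, Z) = (1 + E)*E + 3 = E*(1 + E) + 3 = 3 + E*(1 + E))
u(87, -127) + x(20) = (3 + 87 + 87²) + 1/65 = (3 + 87 + 7569) + 1/65 = 7659 + 1/65 = 497836/65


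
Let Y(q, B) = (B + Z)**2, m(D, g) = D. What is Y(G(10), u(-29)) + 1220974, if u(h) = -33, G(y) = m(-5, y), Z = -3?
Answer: 1222270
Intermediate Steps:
G(y) = -5
Y(q, B) = (-3 + B)**2 (Y(q, B) = (B - 3)**2 = (-3 + B)**2)
Y(G(10), u(-29)) + 1220974 = (-3 - 33)**2 + 1220974 = (-36)**2 + 1220974 = 1296 + 1220974 = 1222270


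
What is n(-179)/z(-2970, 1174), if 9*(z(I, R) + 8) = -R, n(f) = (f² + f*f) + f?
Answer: -82161/178 ≈ -461.58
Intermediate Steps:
n(f) = f + 2*f² (n(f) = (f² + f²) + f = 2*f² + f = f + 2*f²)
z(I, R) = -8 - R/9 (z(I, R) = -8 + (-R)/9 = -8 - R/9)
n(-179)/z(-2970, 1174) = (-179*(1 + 2*(-179)))/(-8 - ⅑*1174) = (-179*(1 - 358))/(-8 - 1174/9) = (-179*(-357))/(-1246/9) = 63903*(-9/1246) = -82161/178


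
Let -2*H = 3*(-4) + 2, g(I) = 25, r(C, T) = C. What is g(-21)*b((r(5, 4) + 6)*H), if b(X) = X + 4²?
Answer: 1775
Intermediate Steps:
H = 5 (H = -(3*(-4) + 2)/2 = -(-12 + 2)/2 = -½*(-10) = 5)
b(X) = 16 + X (b(X) = X + 16 = 16 + X)
g(-21)*b((r(5, 4) + 6)*H) = 25*(16 + (5 + 6)*5) = 25*(16 + 11*5) = 25*(16 + 55) = 25*71 = 1775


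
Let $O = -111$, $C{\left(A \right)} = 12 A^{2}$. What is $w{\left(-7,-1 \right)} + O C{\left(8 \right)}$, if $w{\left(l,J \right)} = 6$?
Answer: $-85242$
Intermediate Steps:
$w{\left(-7,-1 \right)} + O C{\left(8 \right)} = 6 - 111 \cdot 12 \cdot 8^{2} = 6 - 111 \cdot 12 \cdot 64 = 6 - 85248 = -85242$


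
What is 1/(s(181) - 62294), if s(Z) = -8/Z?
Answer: -181/11275222 ≈ -1.6053e-5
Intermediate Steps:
1/(s(181) - 62294) = 1/(-8/181 - 62294) = 1/(-11275222/181) = -181/11275222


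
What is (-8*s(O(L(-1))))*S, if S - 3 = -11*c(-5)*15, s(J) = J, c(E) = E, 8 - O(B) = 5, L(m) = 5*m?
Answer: -19872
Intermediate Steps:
O(B) = 3 (O(B) = 8 - 1*5 = 8 - 5 = 3)
S = 828 (S = 3 - 11*(-5)*15 = 3 + 55*15 = 3 + 825 = 828)
(-8*s(O(L(-1))))*S = -8*3*828 = -24*828 = -19872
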